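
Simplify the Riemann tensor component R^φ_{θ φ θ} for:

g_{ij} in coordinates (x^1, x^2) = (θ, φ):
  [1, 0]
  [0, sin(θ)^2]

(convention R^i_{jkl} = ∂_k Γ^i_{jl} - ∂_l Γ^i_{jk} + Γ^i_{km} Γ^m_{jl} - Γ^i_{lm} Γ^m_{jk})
Non-zero Christoffel symbols (Γ^k_{ij} = Γ^k_{ji}):
Γ^θ_{φ φ} = -sin(2*θ)/2
Γ^φ_{θ φ} = 1/tan(θ)
R^φ_{θ φ θ} = ∂_φ Γ^φ_{θ θ} - ∂_θ Γ^φ_{θ φ} + Γ^φ_{φ m} Γ^m_{θ θ} - Γ^φ_{θ m} Γ^m_{θ φ}
  = (0) - (-1/sin(θ)^2) + (0) - (1/tan(θ)^2) = 1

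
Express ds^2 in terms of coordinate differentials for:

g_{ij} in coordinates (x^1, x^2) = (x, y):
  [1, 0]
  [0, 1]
ds^2 = g_{ij} dx^i dx^j; only the non-zero components contribute.
ds^2 = dx^2 + dy^2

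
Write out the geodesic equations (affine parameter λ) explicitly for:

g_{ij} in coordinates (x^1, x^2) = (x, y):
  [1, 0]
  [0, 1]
Geodesic equation: d^2x^k/dλ^2 + Γ^k_{ij} (dx^i/dλ)(dx^j/dλ) = 0.
All Christoffel symbols vanish, so the geodesics are straight lines:
d^2x/dλ^2 = 0
d^2y/dλ^2 = 0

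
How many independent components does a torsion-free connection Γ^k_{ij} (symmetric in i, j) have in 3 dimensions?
Γ^k_{ij} has n choices for the upper index and n(n+1)/2 independent symmetric lower index pairs.
Total = 3 × 3×4/2 = 3 × 6 = 18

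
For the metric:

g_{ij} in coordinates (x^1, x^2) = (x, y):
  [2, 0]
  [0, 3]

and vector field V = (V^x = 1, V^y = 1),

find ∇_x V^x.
All Christoffel symbols are zero.
∇_x V^x = ∂_x V^x + Γ^x_{x j} V^j
  = (0) + (0)(1) + (0)(1)
  = 0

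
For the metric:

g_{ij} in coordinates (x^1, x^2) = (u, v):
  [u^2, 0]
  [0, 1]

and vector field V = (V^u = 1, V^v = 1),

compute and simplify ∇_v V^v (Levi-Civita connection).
Non-zero Christoffel symbols:
Γ^u_{u u} = 1/u
∇_v V^v = ∂_v V^v + Γ^v_{v j} V^j
  = (0) + (0)(1) + (0)(1)
  = 0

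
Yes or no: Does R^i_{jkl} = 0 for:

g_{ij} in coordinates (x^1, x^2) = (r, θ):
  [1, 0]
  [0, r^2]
Non-zero Christoffel symbols:
Γ^r_{θ θ} = -r
Γ^θ_{r θ} = 1/r
Ricci tensor: R_{rr} = 0, R_{rθ} = 0, R_{θθ} = 0
All R_{ij} vanish; in 2 dimensions the Riemann tensor is fully determined by the Ricci tensor, so R^i_{jkl} = 0: the metric is flat (curvilinear coordinates on flat space).
Yes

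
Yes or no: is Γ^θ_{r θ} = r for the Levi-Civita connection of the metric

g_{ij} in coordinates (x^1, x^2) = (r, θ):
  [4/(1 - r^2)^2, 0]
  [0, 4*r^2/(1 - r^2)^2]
Γ^θ_{r θ} = (1/2) g^{θθ} (∂_r g_{θθ} + ∂_θ g_{θr} - ∂_θ g_{rθ}) = (1/2)((1 - r^2)^2/(4*r^2))((-8*(r^3 + r)/(r^2 - 1)^3) + (0) - (0)) = (-r^2 - 1)/(r^3 - r)
This differs from the proposed value r.
No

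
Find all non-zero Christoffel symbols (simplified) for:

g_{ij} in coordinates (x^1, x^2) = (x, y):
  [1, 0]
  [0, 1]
Using Γ^k_{ij} = (1/2) g^{km} (∂_i g_{mj} + ∂_j g_{mi} - ∂_m g_{ij}); the metric is diagonal, so only the m = k term contributes.
Every metric component is constant, so all ∂_m g_{ij} = 0 and every Christoffel symbol vanishes.
All Christoffel symbols are zero.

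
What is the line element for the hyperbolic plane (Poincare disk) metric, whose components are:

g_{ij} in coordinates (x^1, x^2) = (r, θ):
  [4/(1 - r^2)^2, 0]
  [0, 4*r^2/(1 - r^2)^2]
ds^2 = g_{ij} dx^i dx^j; only the non-zero components contribute.
ds^2 = (4/(1 - r^2)^2) dr^2 + (4*r^2/(1 - r^2)^2) dθ^2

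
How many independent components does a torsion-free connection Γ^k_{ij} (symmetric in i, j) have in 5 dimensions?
Γ^k_{ij} has n choices for the upper index and n(n+1)/2 independent symmetric lower index pairs.
Total = 5 × 5×6/2 = 5 × 15 = 75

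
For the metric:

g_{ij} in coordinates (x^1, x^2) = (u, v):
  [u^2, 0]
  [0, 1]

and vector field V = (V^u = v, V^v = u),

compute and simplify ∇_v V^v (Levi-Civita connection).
Non-zero Christoffel symbols:
Γ^u_{u u} = 1/u
∇_v V^v = ∂_v V^v + Γ^v_{v j} V^j
  = (0) + (0)(v) + (0)(u)
  = 0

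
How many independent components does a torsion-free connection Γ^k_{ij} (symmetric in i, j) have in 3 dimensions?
Γ^k_{ij} has n choices for the upper index and n(n+1)/2 independent symmetric lower index pairs.
Total = 3 × 3×4/2 = 3 × 6 = 18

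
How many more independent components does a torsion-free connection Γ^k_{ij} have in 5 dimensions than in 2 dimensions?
Independent components in n dimensions: n × n(n+1)/2 = n^2(n+1)/2.
5D: 5 × 15 = 75
2D: 2 × 3 = 6
Difference = 75 - 6 = 69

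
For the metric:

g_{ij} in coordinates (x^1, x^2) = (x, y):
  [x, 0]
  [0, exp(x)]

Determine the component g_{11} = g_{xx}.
With x^1 = x, x^2 = y, g_{11} = g_{xx} is the row-1, column-1 entry of the matrix.
g_{11} = x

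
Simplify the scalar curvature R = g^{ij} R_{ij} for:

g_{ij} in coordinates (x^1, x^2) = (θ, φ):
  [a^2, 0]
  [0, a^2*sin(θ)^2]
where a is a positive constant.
Non-zero Christoffel symbols (Γ^k_{ij} = Γ^k_{ji}):
Γ^θ_{φ φ} = -sin(2*θ)/2
Γ^φ_{θ φ} = 1/tan(θ)
Ricci tensor (R_{ij} = R^k_{ikj}): R_{θθ} = 1, R_{θφ} = 0, R_{φφ} = sin(θ)^2
Inverse metric: g^{θθ} = 1/a^2, g^{φφ} = 1/(a^2*sin(θ)^2)
R = g^{ij} R_{ij} = (1/a^2)(1) + (1/(a^2*sin(θ)^2))(sin(θ)^2) = 2/a^2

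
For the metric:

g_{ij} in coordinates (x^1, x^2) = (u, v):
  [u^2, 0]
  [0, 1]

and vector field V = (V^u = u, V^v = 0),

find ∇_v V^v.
Non-zero Christoffel symbols:
Γ^u_{u u} = 1/u
∇_v V^v = ∂_v V^v + Γ^v_{v j} V^j
  = (0) + (0)(u) + (0)(0)
  = 0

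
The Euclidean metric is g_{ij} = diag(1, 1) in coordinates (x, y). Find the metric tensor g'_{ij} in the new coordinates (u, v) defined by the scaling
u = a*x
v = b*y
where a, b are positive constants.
Invert the transformation: x = u/a, y = v/b
g'_{ij} = (∂x^k/∂x'^i)(∂x^l/∂x'^j) g_{kl}; with g_{kl} = δ_{kl} this is Σ_k (∂x^k/∂x'^i)(∂x^k/∂x'^j).
Jacobian: ∂x/∂u = 1/a, ∂x/∂v = 0, ∂y/∂u = 0, ∂y/∂v = 1/b
g'_{uu} = (1/a)(1/a) + (0)(0) = 1/a^2
g'_{uv} = (1/a)(0) + (0)(1/b) = 0
g'_{vv} = (0)(0) + (1/b)(1/b) = 1/b^2
g'_{ij} = diag(1/a^2, 1/b^2)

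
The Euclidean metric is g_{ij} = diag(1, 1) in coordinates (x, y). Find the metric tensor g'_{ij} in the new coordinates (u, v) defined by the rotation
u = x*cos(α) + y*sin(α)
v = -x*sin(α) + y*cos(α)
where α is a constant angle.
Invert the transformation: x = u*cos(α) - v*sin(α), y = u*sin(α) + v*cos(α)
g'_{ij} = (∂x^k/∂x'^i)(∂x^l/∂x'^j) g_{kl}; with g_{kl} = δ_{kl} this is Σ_k (∂x^k/∂x'^i)(∂x^k/∂x'^j).
Jacobian: ∂x/∂u = cos(α), ∂x/∂v = -sin(α), ∂y/∂u = sin(α), ∂y/∂v = cos(α)
g'_{uu} = (cos(α))(cos(α)) + (sin(α))(sin(α)) = 1
g'_{uv} = (cos(α))(-sin(α)) + (sin(α))(cos(α)) = 0
g'_{vv} = (-sin(α))(-sin(α)) + (cos(α))(cos(α)) = 1
g'_{ij} = diag(1, 1)
The Euclidean metric is invariant under rotations.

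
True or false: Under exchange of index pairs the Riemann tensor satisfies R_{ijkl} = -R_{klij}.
The pair-exchange symmetry has a plus sign: R_{ijkl} = +R_{klij}.
False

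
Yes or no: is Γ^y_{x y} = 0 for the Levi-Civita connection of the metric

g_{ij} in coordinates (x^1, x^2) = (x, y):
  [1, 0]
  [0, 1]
Γ^y_{x y} = (1/2) g^{yy} (∂_x g_{yy} + ∂_y g_{yx} - ∂_y g_{xy}) = (1/2)(1)((0) + (0) - (0)) = 0
This equals the proposed value 0.
Yes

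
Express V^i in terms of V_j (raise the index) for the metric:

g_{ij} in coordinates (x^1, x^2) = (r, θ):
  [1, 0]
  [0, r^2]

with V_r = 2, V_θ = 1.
Inverse metric (diagonal): g^{rr} = 1, g^{θθ} = 1/r^2
V^i = g^{ij} V_j:
V^r = (1)(2) + (0)(1) = 2
V^θ = (0)(2) + (1/r^2)(1) = 1/r^2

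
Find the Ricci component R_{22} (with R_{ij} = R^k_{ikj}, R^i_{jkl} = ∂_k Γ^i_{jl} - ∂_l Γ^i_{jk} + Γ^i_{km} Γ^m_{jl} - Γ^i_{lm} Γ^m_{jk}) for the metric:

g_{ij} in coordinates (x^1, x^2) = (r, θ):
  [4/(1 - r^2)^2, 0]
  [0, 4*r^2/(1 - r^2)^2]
Non-zero Christoffel symbols (Γ^k_{ij} = Γ^k_{ji}):
Γ^r_{r r} = 2*r/(1 - r^2)
Γ^r_{θ θ} = (r^3 + r)/(r^2 - 1)
Γ^θ_{r θ} = (-r^2 - 1)/(r^3 - r)
R^r_{θ r θ} = ∂_r Γ^r_{θ θ} - ∂_θ Γ^r_{θ r} + Γ^r_{r m} Γ^m_{θ θ} - Γ^r_{θ m} Γ^m_{θ r}
  = ((r^4 - 4*r^2 - 1)/(r^2 - 1)^2) - (0) + (-2*r^2*(r^2 + 1)/(r^2 - 1)^2) - (-(r^2 + 1)^2/(r^2 - 1)^2) = -4*r^2/(r^2 - 1)^2
R^θ_{θ θ θ} = 0 (a repeated index in an antisymmetric pair)
R_{θθ} = R^r_{θ r θ} + R^θ_{θ θ θ} = (-4*r^2/(r^2 - 1)^2) + (0) = -4*r^2/(r^2 - 1)^2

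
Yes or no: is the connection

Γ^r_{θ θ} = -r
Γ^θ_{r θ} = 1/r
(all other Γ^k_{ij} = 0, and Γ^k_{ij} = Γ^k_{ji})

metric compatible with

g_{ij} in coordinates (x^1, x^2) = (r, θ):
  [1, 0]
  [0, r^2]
Using ∇_k g_{ij} = ∂_k g_{ij} - Γ^m_{ki} g_{mj} - Γ^m_{kj} g_{im}:
e.g. ∇_r g_{θθ} = (2*r) - (r) - (r) = 0
Every component ∇_k g_{ij} vanishes: the connection is metric compatible.
Yes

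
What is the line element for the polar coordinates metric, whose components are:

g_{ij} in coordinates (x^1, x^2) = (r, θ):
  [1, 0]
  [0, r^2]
ds^2 = g_{ij} dx^i dx^j; only the non-zero components contribute.
ds^2 = dr^2 + r^2 dθ^2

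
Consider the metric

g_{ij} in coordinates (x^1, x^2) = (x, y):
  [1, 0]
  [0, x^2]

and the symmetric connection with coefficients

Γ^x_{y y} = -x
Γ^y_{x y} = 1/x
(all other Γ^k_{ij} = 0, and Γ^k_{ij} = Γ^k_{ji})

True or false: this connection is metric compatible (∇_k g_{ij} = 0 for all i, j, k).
Using ∇_k g_{ij} = ∂_k g_{ij} - Γ^m_{ki} g_{mj} - Γ^m_{kj} g_{im}:
e.g. ∇_x g_{yy} = (2*x) - (x) - (x) = 0
Every component ∇_k g_{ij} vanishes: the connection is metric compatible.
True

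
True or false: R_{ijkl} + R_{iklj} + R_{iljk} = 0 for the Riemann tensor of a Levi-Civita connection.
This is the first (algebraic) Bianchi identity.
True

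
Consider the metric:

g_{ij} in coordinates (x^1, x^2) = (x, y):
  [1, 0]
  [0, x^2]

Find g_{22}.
With x^1 = x, x^2 = y, g_{22} = g_{yy} is the row-2, column-2 entry of the matrix.
g_{22} = x^2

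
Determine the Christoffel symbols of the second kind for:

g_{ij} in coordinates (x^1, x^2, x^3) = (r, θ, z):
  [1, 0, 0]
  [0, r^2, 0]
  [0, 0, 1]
Using Γ^k_{ij} = (1/2) g^{km} (∂_i g_{mj} + ∂_j g_{mi} - ∂_m g_{ij}); the metric is diagonal, so only the m = k term contributes.
Non-zero symbols (using the symmetry Γ^k_{ij} = Γ^k_{ji}):
Γ^r_{θ θ} = (1/2) g^{rr} (∂_θ g_{rθ} + ∂_θ g_{rθ} - ∂_r g_{θθ}) = (1/2)(1)((0) + (0) - (2*r)) = -r
Γ^θ_{r θ} = (1/2) g^{θθ} (∂_r g_{θθ} + ∂_θ g_{θr} - ∂_θ g_{rθ}) = (1/2)(1/r^2)((2*r) + (0) - (0)) = 1/r
All other Christoffel symbols are zero.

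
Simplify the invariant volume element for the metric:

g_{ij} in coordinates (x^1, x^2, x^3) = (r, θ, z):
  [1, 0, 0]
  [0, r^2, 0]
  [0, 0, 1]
det(g) = r^2
√|det(g)| = r
Volume element: dV = r dr dθ dz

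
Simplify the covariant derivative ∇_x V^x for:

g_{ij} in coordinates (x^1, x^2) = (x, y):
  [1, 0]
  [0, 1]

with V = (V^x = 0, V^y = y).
All Christoffel symbols are zero.
∇_x V^x = ∂_x V^x + Γ^x_{x j} V^j
  = (0) + (0)(0) + (0)(y)
  = 0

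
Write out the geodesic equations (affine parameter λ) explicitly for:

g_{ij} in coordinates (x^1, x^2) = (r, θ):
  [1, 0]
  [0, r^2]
Geodesic equation: d^2x^k/dλ^2 + Γ^k_{ij} (dx^i/dλ)(dx^j/dλ) = 0.
Non-zero Christoffel symbols:
Γ^r_{θ θ} = -r
Γ^θ_{r θ} = 1/r
Substituting (the symmetric pair Γ^k_{ij}, Γ^k_{ji} combines into a factor 2):
d^2r/dλ^2 - r (dθ/dλ)^2 = 0
d^2θ/dλ^2 + (2/r) (dr/dλ)(dθ/dλ) = 0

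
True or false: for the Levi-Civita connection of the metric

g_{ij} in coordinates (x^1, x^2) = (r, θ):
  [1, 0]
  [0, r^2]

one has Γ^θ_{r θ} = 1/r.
Γ^θ_{r θ} = (1/2) g^{θθ} (∂_r g_{θθ} + ∂_θ g_{θr} - ∂_θ g_{rθ}) = (1/2)(1/r^2)((2*r) + (0) - (0)) = 1/r
This equals the proposed value 1/r.
True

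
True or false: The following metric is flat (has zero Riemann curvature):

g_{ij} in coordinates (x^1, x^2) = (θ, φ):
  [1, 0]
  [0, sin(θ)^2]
Non-zero Christoffel symbols:
Γ^θ_{φ φ} = -sin(2*θ)/2
Γ^φ_{θ φ} = 1/tan(θ)
Ricci tensor: R_{θθ} = 1, R_{θφ} = 0, R_{φφ} = sin(θ)^2
The Ricci tensor is non-zero, so the Riemann tensor is non-zero: not flat.
False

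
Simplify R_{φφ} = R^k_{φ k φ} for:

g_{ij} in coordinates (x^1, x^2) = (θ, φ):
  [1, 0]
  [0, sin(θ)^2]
Non-zero Christoffel symbols (Γ^k_{ij} = Γ^k_{ji}):
Γ^θ_{φ φ} = -sin(2*θ)/2
Γ^φ_{θ φ} = 1/tan(θ)
R^θ_{φ θ φ} = ∂_θ Γ^θ_{φ φ} - ∂_φ Γ^θ_{φ θ} + Γ^θ_{θ m} Γ^m_{φ φ} - Γ^θ_{φ m} Γ^m_{φ θ}
  = (-cos(2*θ)) - (0) + (0) - (-cos(θ)^2) = sin(θ)^2
R^φ_{φ φ φ} = 0 (a repeated index in an antisymmetric pair)
R_{φφ} = R^θ_{φ θ φ} + R^φ_{φ φ φ} = (sin(θ)^2) + (0) = sin(θ)^2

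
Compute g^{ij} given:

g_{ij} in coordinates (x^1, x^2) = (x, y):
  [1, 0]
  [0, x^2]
The metric is diagonal, so g^{ij} is diagonal with entries 1/g_{ii}: diag(1, 1/(x^2)).
g^{ij}:
  [1, 0]
  [0, 1/x^2]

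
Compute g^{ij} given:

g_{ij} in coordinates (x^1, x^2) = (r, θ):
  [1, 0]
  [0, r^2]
The metric is diagonal, so g^{ij} is diagonal with entries 1/g_{ii}: diag(1, 1/(r^2)).
g^{ij}:
  [1, 0]
  [0, 1/r^2]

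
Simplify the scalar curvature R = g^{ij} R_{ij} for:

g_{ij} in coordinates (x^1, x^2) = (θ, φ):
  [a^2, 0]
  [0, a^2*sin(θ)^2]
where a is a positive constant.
Non-zero Christoffel symbols (Γ^k_{ij} = Γ^k_{ji}):
Γ^θ_{φ φ} = -sin(2*θ)/2
Γ^φ_{θ φ} = 1/tan(θ)
Ricci tensor (R_{ij} = R^k_{ikj}): R_{θθ} = 1, R_{θφ} = 0, R_{φφ} = sin(θ)^2
Inverse metric: g^{θθ} = 1/a^2, g^{φφ} = 1/(a^2*sin(θ)^2)
R = g^{ij} R_{ij} = (1/a^2)(1) + (1/(a^2*sin(θ)^2))(sin(θ)^2) = 2/a^2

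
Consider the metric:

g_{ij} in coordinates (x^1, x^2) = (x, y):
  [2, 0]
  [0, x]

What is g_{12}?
With x^1 = x, x^2 = y, g_{12} = g_{xy} is the row-1, column-2 entry of the matrix.
g_{12} = 0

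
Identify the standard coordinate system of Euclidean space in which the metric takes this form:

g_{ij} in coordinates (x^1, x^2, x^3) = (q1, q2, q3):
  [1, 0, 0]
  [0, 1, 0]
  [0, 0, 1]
All components are constant and the metric is the identity, i.e. orthonormal rectilinear coordinates.
Cartesian (3D) coordinates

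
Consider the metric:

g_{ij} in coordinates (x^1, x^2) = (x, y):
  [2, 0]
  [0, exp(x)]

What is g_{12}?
With x^1 = x, x^2 = y, g_{12} = g_{xy} is the row-1, column-2 entry of the matrix.
g_{12} = 0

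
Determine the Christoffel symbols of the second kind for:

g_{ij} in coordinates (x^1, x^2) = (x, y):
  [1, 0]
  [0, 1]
Using Γ^k_{ij} = (1/2) g^{km} (∂_i g_{mj} + ∂_j g_{mi} - ∂_m g_{ij}); the metric is diagonal, so only the m = k term contributes.
Every metric component is constant, so all ∂_m g_{ij} = 0 and every Christoffel symbol vanishes.
All Christoffel symbols are zero.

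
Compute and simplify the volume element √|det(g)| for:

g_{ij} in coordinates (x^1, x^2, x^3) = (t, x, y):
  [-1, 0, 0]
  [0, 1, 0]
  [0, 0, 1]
det(g) = -1
√|det(g)| = 1
Volume element: dV = 1 dt dx dy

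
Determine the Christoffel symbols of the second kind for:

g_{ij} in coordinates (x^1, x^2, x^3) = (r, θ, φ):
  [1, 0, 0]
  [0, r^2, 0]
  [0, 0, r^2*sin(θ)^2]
Using Γ^k_{ij} = (1/2) g^{km} (∂_i g_{mj} + ∂_j g_{mi} - ∂_m g_{ij}); the metric is diagonal, so only the m = k term contributes.
Non-zero symbols (using the symmetry Γ^k_{ij} = Γ^k_{ji}):
Γ^r_{θ θ} = (1/2) g^{rr} (∂_θ g_{rθ} + ∂_θ g_{rθ} - ∂_r g_{θθ}) = (1/2)(1)((0) + (0) - (2*r)) = -r
Γ^r_{φ φ} = (1/2) g^{rr} (∂_φ g_{rφ} + ∂_φ g_{rφ} - ∂_r g_{φφ}) = (1/2)(1)((0) + (0) - (2*r*sin(θ)^2)) = -r*sin(θ)^2
Γ^θ_{r θ} = (1/2) g^{θθ} (∂_r g_{θθ} + ∂_θ g_{θr} - ∂_θ g_{rθ}) = (1/2)(1/r^2)((2*r) + (0) - (0)) = 1/r
Γ^θ_{φ φ} = (1/2) g^{θθ} (∂_φ g_{θφ} + ∂_φ g_{θφ} - ∂_θ g_{φφ}) = (1/2)(1/r^2)((0) + (0) - (r^2*sin(2*θ))) = -sin(2*θ)/2
Γ^φ_{r φ} = (1/2) g^{φφ} (∂_r g_{φφ} + ∂_φ g_{φr} - ∂_φ g_{rφ}) = (1/2)(1/(r^2*sin(θ)^2))((2*r*sin(θ)^2) + (0) - (0)) = 1/r
Γ^φ_{θ φ} = (1/2) g^{φφ} (∂_θ g_{φφ} + ∂_φ g_{φθ} - ∂_φ g_{θφ}) = (1/2)(1/(r^2*sin(θ)^2))((r^2*sin(2*θ)) + (0) - (0)) = 1/tan(θ)
All other Christoffel symbols are zero.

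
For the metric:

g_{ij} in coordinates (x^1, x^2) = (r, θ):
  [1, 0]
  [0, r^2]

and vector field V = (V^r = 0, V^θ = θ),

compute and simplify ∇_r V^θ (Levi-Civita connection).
Non-zero Christoffel symbols:
Γ^r_{θ θ} = -r
Γ^θ_{r θ} = 1/r
∇_r V^θ = ∂_r V^θ + Γ^θ_{r j} V^j
  = (0) + (0)(0) + (1/r)(θ)
  = θ/r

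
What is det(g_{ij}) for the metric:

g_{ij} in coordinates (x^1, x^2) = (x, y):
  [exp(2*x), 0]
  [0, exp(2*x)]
For a 2×2 metric: det(g) = g_{11}·g_{22} - g_{12}·g_{21}
= (exp(2*x))·(exp(2*x)) - (0)·(0)
= exp(4*x) - 0
det(g) = exp(4*x)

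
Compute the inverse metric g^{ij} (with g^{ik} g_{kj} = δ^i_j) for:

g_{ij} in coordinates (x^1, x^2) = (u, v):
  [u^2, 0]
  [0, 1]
The metric is diagonal, so g^{ij} is diagonal with entries 1/g_{ii}: diag(1/(u^2), 1).
g^{ij}:
  [1/u^2, 0]
  [0, 1]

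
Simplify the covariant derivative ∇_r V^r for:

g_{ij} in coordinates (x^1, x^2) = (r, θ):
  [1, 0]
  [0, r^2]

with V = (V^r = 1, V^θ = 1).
Non-zero Christoffel symbols:
Γ^r_{θ θ} = -r
Γ^θ_{r θ} = 1/r
∇_r V^r = ∂_r V^r + Γ^r_{r j} V^j
  = (0) + (0)(1) + (0)(1)
  = 0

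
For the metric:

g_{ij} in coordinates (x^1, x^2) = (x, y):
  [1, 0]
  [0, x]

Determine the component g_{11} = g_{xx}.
With x^1 = x, x^2 = y, g_{11} = g_{xx} is the row-1, column-1 entry of the matrix.
g_{11} = 1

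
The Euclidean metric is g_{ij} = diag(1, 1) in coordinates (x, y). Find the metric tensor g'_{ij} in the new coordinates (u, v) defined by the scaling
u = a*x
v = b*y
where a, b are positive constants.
Invert the transformation: x = u/a, y = v/b
g'_{ij} = (∂x^k/∂x'^i)(∂x^l/∂x'^j) g_{kl}; with g_{kl} = δ_{kl} this is Σ_k (∂x^k/∂x'^i)(∂x^k/∂x'^j).
Jacobian: ∂x/∂u = 1/a, ∂x/∂v = 0, ∂y/∂u = 0, ∂y/∂v = 1/b
g'_{uu} = (1/a)(1/a) + (0)(0) = 1/a^2
g'_{uv} = (1/a)(0) + (0)(1/b) = 0
g'_{vv} = (0)(0) + (1/b)(1/b) = 1/b^2
g'_{ij} = diag(1/a^2, 1/b^2)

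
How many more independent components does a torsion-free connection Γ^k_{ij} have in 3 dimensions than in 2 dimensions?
Independent components in n dimensions: n × n(n+1)/2 = n^2(n+1)/2.
3D: 3 × 6 = 18
2D: 2 × 3 = 6
Difference = 18 - 6 = 12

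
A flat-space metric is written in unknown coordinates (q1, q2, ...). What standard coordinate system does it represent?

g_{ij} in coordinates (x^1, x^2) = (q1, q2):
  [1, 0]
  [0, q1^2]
The line element ds^2 = dq1^2 + q1^2 dq2^2 is dr^2 + r^2 dθ^2 with q1 = r, q2 = θ.
polar coordinates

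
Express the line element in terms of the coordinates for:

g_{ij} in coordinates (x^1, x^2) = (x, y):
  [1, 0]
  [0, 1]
ds^2 = g_{ij} dx^i dx^j; only the non-zero components contribute.
ds^2 = dx^2 + dy^2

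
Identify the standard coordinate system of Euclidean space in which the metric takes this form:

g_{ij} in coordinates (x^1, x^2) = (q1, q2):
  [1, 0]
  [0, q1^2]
The line element ds^2 = dq1^2 + q1^2 dq2^2 is dr^2 + r^2 dθ^2 with q1 = r, q2 = θ.
polar coordinates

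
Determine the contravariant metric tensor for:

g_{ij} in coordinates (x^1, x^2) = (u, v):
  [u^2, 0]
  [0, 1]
The metric is diagonal, so g^{ij} is diagonal with entries 1/g_{ii}: diag(1/(u^2), 1).
g^{ij}:
  [1/u^2, 0]
  [0, 1]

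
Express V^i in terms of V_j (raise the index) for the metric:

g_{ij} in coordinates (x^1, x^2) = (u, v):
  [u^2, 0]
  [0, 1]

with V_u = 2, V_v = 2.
Inverse metric (diagonal): g^{uu} = 1/u^2, g^{vv} = 1
V^i = g^{ij} V_j:
V^u = (1/u^2)(2) + (0)(2) = 2/u^2
V^v = (0)(2) + (1)(2) = 2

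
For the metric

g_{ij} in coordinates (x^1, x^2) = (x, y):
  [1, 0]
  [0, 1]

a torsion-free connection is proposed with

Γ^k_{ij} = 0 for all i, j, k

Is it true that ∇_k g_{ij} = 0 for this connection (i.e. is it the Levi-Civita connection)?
Using ∇_k g_{ij} = ∂_k g_{ij} - Γ^m_{ki} g_{mj} - Γ^m_{kj} g_{im}:
e.g. ∇_x g_{xx} = (0) - (0) - (0) = 0
Every component ∇_k g_{ij} vanishes: the connection is metric compatible.
Yes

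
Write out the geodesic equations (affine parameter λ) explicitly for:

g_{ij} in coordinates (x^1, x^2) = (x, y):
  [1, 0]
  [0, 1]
Geodesic equation: d^2x^k/dλ^2 + Γ^k_{ij} (dx^i/dλ)(dx^j/dλ) = 0.
All Christoffel symbols vanish, so the geodesics are straight lines:
d^2x/dλ^2 = 0
d^2y/dλ^2 = 0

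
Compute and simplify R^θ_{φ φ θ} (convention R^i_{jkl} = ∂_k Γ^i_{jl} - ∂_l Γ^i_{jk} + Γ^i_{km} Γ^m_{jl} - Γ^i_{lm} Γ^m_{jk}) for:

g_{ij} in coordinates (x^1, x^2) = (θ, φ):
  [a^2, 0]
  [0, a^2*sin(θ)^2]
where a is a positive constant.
Non-zero Christoffel symbols (Γ^k_{ij} = Γ^k_{ji}):
Γ^θ_{φ φ} = -sin(2*θ)/2
Γ^φ_{θ φ} = 1/tan(θ)
R^θ_{φ φ θ} = ∂_φ Γ^θ_{φ θ} - ∂_θ Γ^θ_{φ φ} + Γ^θ_{φ m} Γ^m_{φ θ} - Γ^θ_{θ m} Γ^m_{φ φ}
  = (0) - (-cos(2*θ)) + (-cos(θ)^2) - (0) = -sin(θ)^2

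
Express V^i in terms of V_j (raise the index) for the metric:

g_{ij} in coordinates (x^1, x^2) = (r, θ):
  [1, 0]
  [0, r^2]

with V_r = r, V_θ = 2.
Inverse metric (diagonal): g^{rr} = 1, g^{θθ} = 1/r^2
V^i = g^{ij} V_j:
V^r = (1)(r) + (0)(2) = r
V^θ = (0)(r) + (1/r^2)(2) = 2/r^2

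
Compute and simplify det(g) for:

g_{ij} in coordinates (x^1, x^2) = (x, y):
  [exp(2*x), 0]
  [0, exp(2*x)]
For a 2×2 metric: det(g) = g_{11}·g_{22} - g_{12}·g_{21}
= (exp(2*x))·(exp(2*x)) - (0)·(0)
= exp(4*x) - 0
det(g) = exp(4*x)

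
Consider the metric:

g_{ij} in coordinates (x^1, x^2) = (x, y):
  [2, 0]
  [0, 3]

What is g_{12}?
With x^1 = x, x^2 = y, g_{12} = g_{xy} is the row-1, column-2 entry of the matrix.
g_{12} = 0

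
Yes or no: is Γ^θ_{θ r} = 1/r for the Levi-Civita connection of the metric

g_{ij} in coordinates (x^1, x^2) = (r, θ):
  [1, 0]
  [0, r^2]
Γ^θ_{θ r} = (1/2) g^{θθ} (∂_θ g_{θr} + ∂_r g_{θθ} - ∂_θ g_{θr}) = (1/2)(1/r^2)((0) + (2*r) - (0)) = 1/r
This equals the proposed value 1/r.
Yes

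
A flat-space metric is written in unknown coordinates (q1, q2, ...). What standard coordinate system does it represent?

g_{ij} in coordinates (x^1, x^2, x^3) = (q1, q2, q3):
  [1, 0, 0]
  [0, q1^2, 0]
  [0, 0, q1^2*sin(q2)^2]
The line element ds^2 = dq1^2 + q1^2 dq2^2 + q1^2 sin(q2)^2 dq3^2 is dr^2 + r^2 dθ^2 + r^2 sin(θ)^2 dφ^2 with q1 = r, q2 = θ, q3 = φ.
spherical coordinates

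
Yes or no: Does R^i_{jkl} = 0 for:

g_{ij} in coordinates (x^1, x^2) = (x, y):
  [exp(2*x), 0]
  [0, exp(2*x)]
Non-zero Christoffel symbols:
Γ^x_{x x} = 1
Γ^x_{y y} = -1
Γ^y_{x y} = 1
Ricci tensor: R_{xx} = 0, R_{xy} = 0, R_{yy} = 0
All R_{ij} vanish; in 2 dimensions the Riemann tensor is fully determined by the Ricci tensor, so R^i_{jkl} = 0: the metric is flat (curvilinear coordinates on flat space).
Yes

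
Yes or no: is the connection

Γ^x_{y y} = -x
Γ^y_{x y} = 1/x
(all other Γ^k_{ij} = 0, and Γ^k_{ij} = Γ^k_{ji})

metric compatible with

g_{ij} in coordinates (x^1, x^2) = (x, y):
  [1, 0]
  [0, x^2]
Using ∇_k g_{ij} = ∂_k g_{ij} - Γ^m_{ki} g_{mj} - Γ^m_{kj} g_{im}:
e.g. ∇_x g_{yy} = (2*x) - (x) - (x) = 0
Every component ∇_k g_{ij} vanishes: the connection is metric compatible.
Yes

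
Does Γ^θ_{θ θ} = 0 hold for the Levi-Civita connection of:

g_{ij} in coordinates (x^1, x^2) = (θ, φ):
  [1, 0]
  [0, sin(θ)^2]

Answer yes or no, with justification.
Γ^θ_{θ θ} = (1/2) g^{θθ} (∂_θ g_{θθ} + ∂_θ g_{θθ} - ∂_θ g_{θθ}) = (1/2)(1)((0) + (0) - (0)) = 0
This equals the proposed value 0.
Yes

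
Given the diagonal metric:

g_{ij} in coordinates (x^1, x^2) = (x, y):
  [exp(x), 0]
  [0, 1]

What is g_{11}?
With x^1 = x, x^2 = y, g_{11} = g_{xx} is the row-1, column-1 entry of the matrix.
g_{11} = exp(x)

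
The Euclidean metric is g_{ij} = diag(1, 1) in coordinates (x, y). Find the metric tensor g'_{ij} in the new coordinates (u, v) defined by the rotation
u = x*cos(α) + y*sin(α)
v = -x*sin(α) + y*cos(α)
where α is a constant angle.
Invert the transformation: x = u*cos(α) - v*sin(α), y = u*sin(α) + v*cos(α)
g'_{ij} = (∂x^k/∂x'^i)(∂x^l/∂x'^j) g_{kl}; with g_{kl} = δ_{kl} this is Σ_k (∂x^k/∂x'^i)(∂x^k/∂x'^j).
Jacobian: ∂x/∂u = cos(α), ∂x/∂v = -sin(α), ∂y/∂u = sin(α), ∂y/∂v = cos(α)
g'_{uu} = (cos(α))(cos(α)) + (sin(α))(sin(α)) = 1
g'_{uv} = (cos(α))(-sin(α)) + (sin(α))(cos(α)) = 0
g'_{vv} = (-sin(α))(-sin(α)) + (cos(α))(cos(α)) = 1
g'_{ij} = diag(1, 1)
The Euclidean metric is invariant under rotations.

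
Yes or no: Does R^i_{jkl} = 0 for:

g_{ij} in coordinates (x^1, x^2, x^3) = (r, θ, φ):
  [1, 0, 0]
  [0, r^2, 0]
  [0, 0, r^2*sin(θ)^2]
Non-zero Christoffel symbols:
Γ^r_{θ θ} = -r
Γ^r_{φ φ} = -r*sin(θ)^2
Γ^θ_{r θ} = 1/r
Γ^θ_{φ φ} = -sin(2*θ)/2
Γ^φ_{r φ} = 1/r
Γ^φ_{θ φ} = 1/tan(θ)
Ricci tensor: R_{rr} = 0, R_{rθ} = 0, R_{rφ} = 0, R_{θθ} = 0, R_{θφ} = 0, R_{φφ} = 0
All R_{ij} vanish; in 3 dimensions the Riemann tensor is fully determined by the Ricci tensor, so R^i_{jkl} = 0: the metric is flat (curvilinear coordinates on flat space).
Yes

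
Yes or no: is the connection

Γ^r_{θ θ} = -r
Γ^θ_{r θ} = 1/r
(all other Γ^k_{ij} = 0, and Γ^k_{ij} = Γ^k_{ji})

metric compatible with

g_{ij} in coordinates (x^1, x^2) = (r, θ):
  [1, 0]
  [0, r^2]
Using ∇_k g_{ij} = ∂_k g_{ij} - Γ^m_{ki} g_{mj} - Γ^m_{kj} g_{im}:
e.g. ∇_r g_{θθ} = (2*r) - (r) - (r) = 0
Every component ∇_k g_{ij} vanishes: the connection is metric compatible.
Yes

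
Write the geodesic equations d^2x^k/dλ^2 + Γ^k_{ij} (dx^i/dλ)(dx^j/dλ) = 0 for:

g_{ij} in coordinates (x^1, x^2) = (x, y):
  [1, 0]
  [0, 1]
Geodesic equation: d^2x^k/dλ^2 + Γ^k_{ij} (dx^i/dλ)(dx^j/dλ) = 0.
All Christoffel symbols vanish, so the geodesics are straight lines:
d^2x/dλ^2 = 0
d^2y/dλ^2 = 0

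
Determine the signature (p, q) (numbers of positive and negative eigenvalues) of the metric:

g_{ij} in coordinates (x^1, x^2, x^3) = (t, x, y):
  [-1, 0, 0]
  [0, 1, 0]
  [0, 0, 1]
The metric is diagonal, so its eigenvalues are the diagonal entries: -1, 1, 1 (at a generic point, where coordinate-dependent entries are positive).
2 positive, 1 negative.
(2, 1) - Lorentzian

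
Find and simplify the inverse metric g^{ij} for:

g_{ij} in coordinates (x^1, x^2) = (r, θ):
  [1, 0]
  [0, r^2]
The metric is diagonal, so g^{ij} is diagonal with entries 1/g_{ii}: diag(1, 1/(r^2)).
g^{ij}:
  [1, 0]
  [0, 1/r^2]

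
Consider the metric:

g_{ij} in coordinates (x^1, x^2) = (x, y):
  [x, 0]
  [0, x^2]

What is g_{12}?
With x^1 = x, x^2 = y, g_{12} = g_{xy} is the row-1, column-2 entry of the matrix.
g_{12} = 0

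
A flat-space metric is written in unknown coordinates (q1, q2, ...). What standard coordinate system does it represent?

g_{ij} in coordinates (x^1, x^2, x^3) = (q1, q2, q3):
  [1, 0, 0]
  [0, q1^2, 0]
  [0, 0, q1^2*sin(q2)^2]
The line element ds^2 = dq1^2 + q1^2 dq2^2 + q1^2 sin(q2)^2 dq3^2 is dr^2 + r^2 dθ^2 + r^2 sin(θ)^2 dφ^2 with q1 = r, q2 = θ, q3 = φ.
spherical coordinates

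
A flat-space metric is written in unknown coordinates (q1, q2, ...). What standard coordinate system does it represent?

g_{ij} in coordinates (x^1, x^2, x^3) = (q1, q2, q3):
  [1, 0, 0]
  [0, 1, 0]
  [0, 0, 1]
All components are constant and the metric is the identity, i.e. orthonormal rectilinear coordinates.
Cartesian (3D) coordinates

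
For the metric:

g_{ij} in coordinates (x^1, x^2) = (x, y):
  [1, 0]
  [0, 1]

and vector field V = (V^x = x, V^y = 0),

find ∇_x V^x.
All Christoffel symbols are zero.
∇_x V^x = ∂_x V^x + Γ^x_{x j} V^j
  = (1) + (0)(x) + (0)(0)
  = 1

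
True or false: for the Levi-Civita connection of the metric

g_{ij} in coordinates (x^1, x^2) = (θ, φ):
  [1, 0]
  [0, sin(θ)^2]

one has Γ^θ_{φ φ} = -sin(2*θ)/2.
Γ^θ_{φ φ} = (1/2) g^{θθ} (∂_φ g_{θφ} + ∂_φ g_{θφ} - ∂_θ g_{φφ}) = (1/2)(1)((0) + (0) - (sin(2*θ))) = -sin(2*θ)/2
This equals the proposed value -sin(2*θ)/2.
True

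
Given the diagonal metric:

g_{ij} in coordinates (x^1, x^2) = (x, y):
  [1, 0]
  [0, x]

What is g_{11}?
With x^1 = x, x^2 = y, g_{11} = g_{xx} is the row-1, column-1 entry of the matrix.
g_{11} = 1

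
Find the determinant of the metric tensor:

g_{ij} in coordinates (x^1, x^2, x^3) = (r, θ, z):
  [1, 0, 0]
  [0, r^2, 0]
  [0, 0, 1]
Diagonal metric: det(g) = g_{11}·g_{22}·g_{33}
= (1)·(r^2)·(1)
det(g) = r^2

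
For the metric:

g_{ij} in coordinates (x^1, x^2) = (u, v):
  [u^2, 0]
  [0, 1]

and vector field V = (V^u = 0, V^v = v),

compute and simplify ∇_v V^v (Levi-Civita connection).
Non-zero Christoffel symbols:
Γ^u_{u u} = 1/u
∇_v V^v = ∂_v V^v + Γ^v_{v j} V^j
  = (1) + (0)(0) + (0)(v)
  = 1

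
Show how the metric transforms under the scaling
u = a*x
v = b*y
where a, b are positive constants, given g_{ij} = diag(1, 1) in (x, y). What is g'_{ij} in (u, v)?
Invert the transformation: x = u/a, y = v/b
g'_{ij} = (∂x^k/∂x'^i)(∂x^l/∂x'^j) g_{kl}; with g_{kl} = δ_{kl} this is Σ_k (∂x^k/∂x'^i)(∂x^k/∂x'^j).
Jacobian: ∂x/∂u = 1/a, ∂x/∂v = 0, ∂y/∂u = 0, ∂y/∂v = 1/b
g'_{uu} = (1/a)(1/a) + (0)(0) = 1/a^2
g'_{uv} = (1/a)(0) + (0)(1/b) = 0
g'_{vv} = (0)(0) + (1/b)(1/b) = 1/b^2
g'_{ij} = diag(1/a^2, 1/b^2)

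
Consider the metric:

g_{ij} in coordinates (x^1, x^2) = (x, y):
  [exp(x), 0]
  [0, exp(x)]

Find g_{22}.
With x^1 = x, x^2 = y, g_{22} = g_{yy} is the row-2, column-2 entry of the matrix.
g_{22} = exp(x)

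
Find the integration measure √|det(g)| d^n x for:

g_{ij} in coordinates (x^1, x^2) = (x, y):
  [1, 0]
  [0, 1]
det(g) = 1
√|det(g)| = 1
Volume element: dV = 1 dx dy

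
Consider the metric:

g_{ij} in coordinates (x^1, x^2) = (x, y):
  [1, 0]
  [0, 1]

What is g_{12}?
With x^1 = x, x^2 = y, g_{12} = g_{xy} is the row-1, column-2 entry of the matrix.
g_{12} = 0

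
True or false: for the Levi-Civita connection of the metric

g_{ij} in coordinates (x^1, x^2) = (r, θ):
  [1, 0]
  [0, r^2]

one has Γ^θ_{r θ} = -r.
Γ^θ_{r θ} = (1/2) g^{θθ} (∂_r g_{θθ} + ∂_θ g_{θr} - ∂_θ g_{rθ}) = (1/2)(1/r^2)((2*r) + (0) - (0)) = 1/r
This differs from the proposed value -r.
False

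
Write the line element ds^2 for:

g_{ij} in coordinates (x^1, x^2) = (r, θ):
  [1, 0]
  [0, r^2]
ds^2 = g_{ij} dx^i dx^j; only the non-zero components contribute.
ds^2 = dr^2 + r^2 dθ^2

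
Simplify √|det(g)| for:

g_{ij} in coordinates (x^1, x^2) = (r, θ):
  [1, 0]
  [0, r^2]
det(g) = r^2
√|det(g)| = r
Volume element: dV = r dr dθ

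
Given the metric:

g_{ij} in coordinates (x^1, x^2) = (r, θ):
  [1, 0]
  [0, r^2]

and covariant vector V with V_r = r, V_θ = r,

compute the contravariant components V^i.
Inverse metric (diagonal): g^{rr} = 1, g^{θθ} = 1/r^2
V^i = g^{ij} V_j:
V^r = (1)(r) + (0)(r) = r
V^θ = (0)(r) + (1/r^2)(r) = 1/r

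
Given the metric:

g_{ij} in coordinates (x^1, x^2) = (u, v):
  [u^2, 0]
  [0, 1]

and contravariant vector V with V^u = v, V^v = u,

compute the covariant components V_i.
V_i = g_{ij} V^j:
V_u = (u^2)(v) + (0)(u) = u^2*v
V_v = (0)(v) + (1)(u) = u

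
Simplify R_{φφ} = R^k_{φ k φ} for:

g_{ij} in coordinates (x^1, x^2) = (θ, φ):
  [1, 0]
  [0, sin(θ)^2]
Non-zero Christoffel symbols (Γ^k_{ij} = Γ^k_{ji}):
Γ^θ_{φ φ} = -sin(2*θ)/2
Γ^φ_{θ φ} = 1/tan(θ)
R^θ_{φ θ φ} = ∂_θ Γ^θ_{φ φ} - ∂_φ Γ^θ_{φ θ} + Γ^θ_{θ m} Γ^m_{φ φ} - Γ^θ_{φ m} Γ^m_{φ θ}
  = (-cos(2*θ)) - (0) + (0) - (-cos(θ)^2) = sin(θ)^2
R^φ_{φ φ φ} = 0 (a repeated index in an antisymmetric pair)
R_{φφ} = R^θ_{φ θ φ} + R^φ_{φ φ φ} = (sin(θ)^2) + (0) = sin(θ)^2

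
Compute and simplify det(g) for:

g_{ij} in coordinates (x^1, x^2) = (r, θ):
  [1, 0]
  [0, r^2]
For a 2×2 metric: det(g) = g_{11}·g_{22} - g_{12}·g_{21}
= (1)·(r^2) - (0)·(0)
= r^2 - 0
det(g) = r^2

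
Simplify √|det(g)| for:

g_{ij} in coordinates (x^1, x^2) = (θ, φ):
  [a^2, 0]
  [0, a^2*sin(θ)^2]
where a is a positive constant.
det(g) = a^4*sin(θ)^2
√|det(g)| = a^2*sin(θ) (taking 0 < θ < π so that |sin(θ)| = sin(θ))
Volume element: dV = a^2*sin(θ) dθ dφ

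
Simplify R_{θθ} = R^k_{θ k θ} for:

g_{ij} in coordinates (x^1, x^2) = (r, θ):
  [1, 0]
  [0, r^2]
Non-zero Christoffel symbols (Γ^k_{ij} = Γ^k_{ji}):
Γ^r_{θ θ} = -r
Γ^θ_{r θ} = 1/r
R^r_{θ r θ} = ∂_r Γ^r_{θ θ} - ∂_θ Γ^r_{θ r} + Γ^r_{r m} Γ^m_{θ θ} - Γ^r_{θ m} Γ^m_{θ r}
  = (-1) - (0) + (0) - (-1) = 0
R^θ_{θ θ θ} = 0 (a repeated index in an antisymmetric pair)
R_{θθ} = R^r_{θ r θ} + R^θ_{θ θ θ} = (0) + (0) = 0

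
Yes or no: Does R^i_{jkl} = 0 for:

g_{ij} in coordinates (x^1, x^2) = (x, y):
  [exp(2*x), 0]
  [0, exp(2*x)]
Non-zero Christoffel symbols:
Γ^x_{x x} = 1
Γ^x_{y y} = -1
Γ^y_{x y} = 1
Ricci tensor: R_{xx} = 0, R_{xy} = 0, R_{yy} = 0
All R_{ij} vanish; in 2 dimensions the Riemann tensor is fully determined by the Ricci tensor, so R^i_{jkl} = 0: the metric is flat (curvilinear coordinates on flat space).
Yes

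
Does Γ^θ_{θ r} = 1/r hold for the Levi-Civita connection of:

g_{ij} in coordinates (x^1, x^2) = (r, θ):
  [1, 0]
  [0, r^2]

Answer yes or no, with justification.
Γ^θ_{θ r} = (1/2) g^{θθ} (∂_θ g_{θr} + ∂_r g_{θθ} - ∂_θ g_{θr}) = (1/2)(1/r^2)((0) + (2*r) - (0)) = 1/r
This equals the proposed value 1/r.
Yes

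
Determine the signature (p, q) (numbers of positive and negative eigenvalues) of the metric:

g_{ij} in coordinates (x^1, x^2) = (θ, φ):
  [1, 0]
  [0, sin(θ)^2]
The metric is diagonal, so its eigenvalues are the diagonal entries: 1, sin(θ)^2 (at a generic point, where coordinate-dependent entries are positive).
2 positive, 0 negative.
(2, 0) - Riemannian (positive definite)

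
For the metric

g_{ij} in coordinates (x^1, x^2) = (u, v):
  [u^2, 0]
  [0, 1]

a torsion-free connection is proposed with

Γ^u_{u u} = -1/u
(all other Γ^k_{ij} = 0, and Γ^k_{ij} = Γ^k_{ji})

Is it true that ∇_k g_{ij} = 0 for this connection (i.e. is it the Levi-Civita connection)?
Using ∇_k g_{ij} = ∂_k g_{ij} - Γ^m_{ki} g_{mj} - Γ^m_{kj} g_{im}:
∇_u g_{uu} = (2*u) - (-u) - (-u) = 4*u ≠ 0
So the connection is not metric compatible (it is not the Levi-Civita connection).
No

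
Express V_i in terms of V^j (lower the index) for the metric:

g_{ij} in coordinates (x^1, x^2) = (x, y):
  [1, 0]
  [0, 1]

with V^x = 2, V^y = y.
V_i = g_{ij} V^j:
V_x = (1)(2) + (0)(y) = 2
V_y = (0)(2) + (1)(y) = y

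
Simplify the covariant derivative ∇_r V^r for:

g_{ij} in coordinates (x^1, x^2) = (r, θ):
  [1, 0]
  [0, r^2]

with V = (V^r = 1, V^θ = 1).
Non-zero Christoffel symbols:
Γ^r_{θ θ} = -r
Γ^θ_{r θ} = 1/r
∇_r V^r = ∂_r V^r + Γ^r_{r j} V^j
  = (0) + (0)(1) + (0)(1)
  = 0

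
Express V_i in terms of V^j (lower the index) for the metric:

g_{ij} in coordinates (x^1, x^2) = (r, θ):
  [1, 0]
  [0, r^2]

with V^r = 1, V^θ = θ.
V_i = g_{ij} V^j:
V_r = (1)(1) + (0)(θ) = 1
V_θ = (0)(1) + (r^2)(θ) = r^2*θ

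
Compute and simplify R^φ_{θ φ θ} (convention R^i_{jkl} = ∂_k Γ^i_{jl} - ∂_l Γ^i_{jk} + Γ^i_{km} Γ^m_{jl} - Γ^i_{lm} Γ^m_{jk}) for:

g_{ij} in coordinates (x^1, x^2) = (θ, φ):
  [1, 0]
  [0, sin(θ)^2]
Non-zero Christoffel symbols (Γ^k_{ij} = Γ^k_{ji}):
Γ^θ_{φ φ} = -sin(2*θ)/2
Γ^φ_{θ φ} = 1/tan(θ)
R^φ_{θ φ θ} = ∂_φ Γ^φ_{θ θ} - ∂_θ Γ^φ_{θ φ} + Γ^φ_{φ m} Γ^m_{θ θ} - Γ^φ_{θ m} Γ^m_{θ φ}
  = (0) - (-1/sin(θ)^2) + (0) - (1/tan(θ)^2) = 1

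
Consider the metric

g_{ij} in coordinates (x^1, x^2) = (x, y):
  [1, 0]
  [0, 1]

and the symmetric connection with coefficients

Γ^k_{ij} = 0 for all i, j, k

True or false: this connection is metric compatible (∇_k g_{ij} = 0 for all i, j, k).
Using ∇_k g_{ij} = ∂_k g_{ij} - Γ^m_{ki} g_{mj} - Γ^m_{kj} g_{im}:
e.g. ∇_x g_{xy} = (0) - (0) - (0) = 0
Every component ∇_k g_{ij} vanishes: the connection is metric compatible.
True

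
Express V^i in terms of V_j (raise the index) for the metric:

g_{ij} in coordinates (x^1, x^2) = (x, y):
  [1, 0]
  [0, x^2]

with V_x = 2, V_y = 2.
Inverse metric (diagonal): g^{xx} = 1, g^{yy} = 1/x^2
V^i = g^{ij} V_j:
V^x = (1)(2) + (0)(2) = 2
V^y = (0)(2) + (1/x^2)(2) = 2/x^2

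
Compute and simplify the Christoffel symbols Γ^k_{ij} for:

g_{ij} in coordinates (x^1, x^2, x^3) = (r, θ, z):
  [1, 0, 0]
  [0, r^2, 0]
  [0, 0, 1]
Using Γ^k_{ij} = (1/2) g^{km} (∂_i g_{mj} + ∂_j g_{mi} - ∂_m g_{ij}); the metric is diagonal, so only the m = k term contributes.
Non-zero symbols (using the symmetry Γ^k_{ij} = Γ^k_{ji}):
Γ^r_{θ θ} = (1/2) g^{rr} (∂_θ g_{rθ} + ∂_θ g_{rθ} - ∂_r g_{θθ}) = (1/2)(1)((0) + (0) - (2*r)) = -r
Γ^θ_{r θ} = (1/2) g^{θθ} (∂_r g_{θθ} + ∂_θ g_{θr} - ∂_θ g_{rθ}) = (1/2)(1/r^2)((2*r) + (0) - (0)) = 1/r
All other Christoffel symbols are zero.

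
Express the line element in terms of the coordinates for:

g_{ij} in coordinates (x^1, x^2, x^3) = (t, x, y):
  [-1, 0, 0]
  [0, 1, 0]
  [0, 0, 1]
ds^2 = g_{ij} dx^i dx^j; only the non-zero components contribute.
ds^2 = -dt^2 + dx^2 + dy^2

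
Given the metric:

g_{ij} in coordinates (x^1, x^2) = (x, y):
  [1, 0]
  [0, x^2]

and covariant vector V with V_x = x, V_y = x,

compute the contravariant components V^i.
Inverse metric (diagonal): g^{xx} = 1, g^{yy} = 1/x^2
V^i = g^{ij} V_j:
V^x = (1)(x) + (0)(x) = x
V^y = (0)(x) + (1/x^2)(x) = 1/x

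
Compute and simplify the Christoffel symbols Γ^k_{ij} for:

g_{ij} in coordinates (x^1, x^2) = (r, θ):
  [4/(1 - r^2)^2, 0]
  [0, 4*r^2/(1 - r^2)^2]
Using Γ^k_{ij} = (1/2) g^{km} (∂_i g_{mj} + ∂_j g_{mi} - ∂_m g_{ij}); the metric is diagonal, so only the m = k term contributes.
Non-zero symbols (using the symmetry Γ^k_{ij} = Γ^k_{ji}):
Γ^r_{r r} = (1/2) g^{rr} (∂_r g_{rr} + ∂_r g_{rr} - ∂_r g_{rr}) = (1/2)((1 - r^2)^2/4)((16*r/(1 - r^2)^3) + (16*r/(1 - r^2)^3) - (16*r/(1 - r^2)^3)) = 2*r/(1 - r^2)
Γ^r_{θ θ} = (1/2) g^{rr} (∂_θ g_{rθ} + ∂_θ g_{rθ} - ∂_r g_{θθ}) = (1/2)((1 - r^2)^2/4)((0) + (0) - (-8*(r^3 + r)/(r^2 - 1)^3)) = (r^3 + r)/(r^2 - 1)
Γ^θ_{r θ} = (1/2) g^{θθ} (∂_r g_{θθ} + ∂_θ g_{θr} - ∂_θ g_{rθ}) = (1/2)((1 - r^2)^2/(4*r^2))((-8*(r^3 + r)/(r^2 - 1)^3) + (0) - (0)) = (-r^2 - 1)/(r^3 - r)
All other Christoffel symbols are zero.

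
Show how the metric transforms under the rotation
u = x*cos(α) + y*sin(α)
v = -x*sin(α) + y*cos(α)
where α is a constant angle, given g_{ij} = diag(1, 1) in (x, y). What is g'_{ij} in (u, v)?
Invert the transformation: x = u*cos(α) - v*sin(α), y = u*sin(α) + v*cos(α)
g'_{ij} = (∂x^k/∂x'^i)(∂x^l/∂x'^j) g_{kl}; with g_{kl} = δ_{kl} this is Σ_k (∂x^k/∂x'^i)(∂x^k/∂x'^j).
Jacobian: ∂x/∂u = cos(α), ∂x/∂v = -sin(α), ∂y/∂u = sin(α), ∂y/∂v = cos(α)
g'_{uu} = (cos(α))(cos(α)) + (sin(α))(sin(α)) = 1
g'_{uv} = (cos(α))(-sin(α)) + (sin(α))(cos(α)) = 0
g'_{vv} = (-sin(α))(-sin(α)) + (cos(α))(cos(α)) = 1
g'_{ij} = diag(1, 1)
The Euclidean metric is invariant under rotations.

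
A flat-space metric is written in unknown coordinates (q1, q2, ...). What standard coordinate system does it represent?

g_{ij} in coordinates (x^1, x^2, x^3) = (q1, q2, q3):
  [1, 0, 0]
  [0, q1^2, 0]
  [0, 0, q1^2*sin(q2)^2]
The line element ds^2 = dq1^2 + q1^2 dq2^2 + q1^2 sin(q2)^2 dq3^2 is dr^2 + r^2 dθ^2 + r^2 sin(θ)^2 dφ^2 with q1 = r, q2 = θ, q3 = φ.
spherical coordinates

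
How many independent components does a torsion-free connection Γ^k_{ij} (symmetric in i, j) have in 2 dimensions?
Γ^k_{ij} has n choices for the upper index and n(n+1)/2 independent symmetric lower index pairs.
Total = 2 × 2×3/2 = 2 × 3 = 6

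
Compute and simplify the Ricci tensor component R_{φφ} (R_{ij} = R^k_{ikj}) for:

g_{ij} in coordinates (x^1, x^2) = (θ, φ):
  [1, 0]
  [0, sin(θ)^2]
Non-zero Christoffel symbols (Γ^k_{ij} = Γ^k_{ji}):
Γ^θ_{φ φ} = -sin(2*θ)/2
Γ^φ_{θ φ} = 1/tan(θ)
R^θ_{φ θ φ} = ∂_θ Γ^θ_{φ φ} - ∂_φ Γ^θ_{φ θ} + Γ^θ_{θ m} Γ^m_{φ φ} - Γ^θ_{φ m} Γ^m_{φ θ}
  = (-cos(2*θ)) - (0) + (0) - (-cos(θ)^2) = sin(θ)^2
R^φ_{φ φ φ} = 0 (a repeated index in an antisymmetric pair)
R_{φφ} = R^θ_{φ θ φ} + R^φ_{φ φ φ} = (sin(θ)^2) + (0) = sin(θ)^2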